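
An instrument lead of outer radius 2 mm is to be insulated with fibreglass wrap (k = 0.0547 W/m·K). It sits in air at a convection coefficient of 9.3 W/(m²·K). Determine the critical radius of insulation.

For a cylinder r_cr = k/h = 0.0547/9.3
r_cr = 5.88 mm; since the bare radius (2 mm) is below r_cr, adding a thin layer of insulation will *increase* heat loss.

r_cr ≈ 5.88 mm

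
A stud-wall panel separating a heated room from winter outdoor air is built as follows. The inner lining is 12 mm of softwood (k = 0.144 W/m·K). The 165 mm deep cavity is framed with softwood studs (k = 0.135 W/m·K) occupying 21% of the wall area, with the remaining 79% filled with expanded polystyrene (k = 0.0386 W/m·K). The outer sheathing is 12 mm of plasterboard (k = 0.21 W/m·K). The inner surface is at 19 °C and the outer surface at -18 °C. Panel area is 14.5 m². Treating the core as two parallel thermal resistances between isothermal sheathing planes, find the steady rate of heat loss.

Q ≈ 182 W

Sheathing layers in series; stud and cavity paths in parallel between them.
R_inner = 0.012/(0.144×14.5) = 0.005747 K/W
R_stud  = 0.165/(0.135×0.21×14.5) = 0.4014 K/W
R_cav   = 0.165/(0.0386×0.79×14.5) = 0.3732 K/W
1/R_core = 1/R_stud + 1/R_cav → R_core = 0.1934 K/W
R_outer = 0.012/(0.21×14.5) = 0.003941 K/W
R_total = 0.2031 K/W
Q = ΔT/R_total = 37/0.2031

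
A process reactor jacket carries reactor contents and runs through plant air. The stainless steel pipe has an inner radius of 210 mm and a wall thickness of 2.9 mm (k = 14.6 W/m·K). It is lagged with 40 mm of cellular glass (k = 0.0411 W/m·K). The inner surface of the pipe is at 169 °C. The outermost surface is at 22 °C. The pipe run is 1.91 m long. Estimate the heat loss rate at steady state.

Q ≈ 421 W

Radial resistances (cylindrical: R_cond = ln(r_o/r_i)/(2πkL), R_conv = 1/(h·2πrL)):
R_stainless steel pipe wall = ln(212.9/210)/(2π×14.6×1.91) = 7.828×10^-5 K/W
R_cellular glass = ln(252.9/212.9)/(2π×0.0411×1.91) = 0.3491 K/W
R_total = 0.3491 K/W
Q = ΔT/R_total = 147/0.3491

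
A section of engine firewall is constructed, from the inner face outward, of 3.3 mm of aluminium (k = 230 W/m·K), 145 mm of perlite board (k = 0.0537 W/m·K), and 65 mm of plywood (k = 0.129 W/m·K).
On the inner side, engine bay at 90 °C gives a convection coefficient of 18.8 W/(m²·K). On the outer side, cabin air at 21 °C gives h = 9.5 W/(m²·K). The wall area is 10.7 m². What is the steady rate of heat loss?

Using the resistance-network approach (series):
R_inner film = 1/(h_i·A) = 1/(18.8×10.7) = 0.004971 K/W
R_aluminium = L/(kA) = 0.0033/(230×10.7) = 1.341×10^-6 K/W
R_perlite board = L/(kA) = 0.145/(0.0537×10.7) = 0.2524 K/W
R_plywood = L/(kA) = 0.065/(0.129×10.7) = 0.04709 K/W
R_outer film = 1/(h_o·A) = 1/(9.5×10.7) = 0.009838 K/W
R_total = 0.3143 K/W
Q = ΔT / R_total = 69 / 0.3143

Q ≈ 220 W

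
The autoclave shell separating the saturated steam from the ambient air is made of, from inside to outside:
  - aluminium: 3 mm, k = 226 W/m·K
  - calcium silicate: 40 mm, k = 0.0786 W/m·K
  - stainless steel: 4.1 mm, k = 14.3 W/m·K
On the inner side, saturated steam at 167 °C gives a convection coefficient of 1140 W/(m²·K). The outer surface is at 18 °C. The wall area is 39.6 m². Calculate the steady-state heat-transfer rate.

Using the resistance-network approach (series):
R_inner film = 1/(h_i·A) = 1/(1140×39.6) = 2.215×10^-5 K/W
R_aluminium = L/(kA) = 0.003/(226×39.6) = 3.352×10^-7 K/W
R_calcium silicate = L/(kA) = 0.04/(0.0786×39.6) = 0.01285 K/W
R_stainless steel = L/(kA) = 0.0041/(14.3×39.6) = 7.24×10^-6 K/W
R_total = 0.01288 K/W
Q = ΔT / R_total = 149 / 0.01288

Q ≈ 11600 W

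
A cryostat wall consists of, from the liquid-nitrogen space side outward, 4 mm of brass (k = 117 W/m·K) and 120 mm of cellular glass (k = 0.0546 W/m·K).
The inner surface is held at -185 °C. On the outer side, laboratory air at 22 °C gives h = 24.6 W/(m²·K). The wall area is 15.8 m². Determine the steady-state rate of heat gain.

Using the resistance-network approach (series):
R_brass = L/(kA) = 0.004/(117×15.8) = 2.164×10^-6 K/W
R_cellular glass = L/(kA) = 0.12/(0.0546×15.8) = 0.1391 K/W
R_outer film = 1/(h_o·A) = 1/(24.6×15.8) = 0.002573 K/W
R_total = 0.1417 K/W
Q = ΔT / R_total = 207 / 0.1417

Q ≈ 1460 W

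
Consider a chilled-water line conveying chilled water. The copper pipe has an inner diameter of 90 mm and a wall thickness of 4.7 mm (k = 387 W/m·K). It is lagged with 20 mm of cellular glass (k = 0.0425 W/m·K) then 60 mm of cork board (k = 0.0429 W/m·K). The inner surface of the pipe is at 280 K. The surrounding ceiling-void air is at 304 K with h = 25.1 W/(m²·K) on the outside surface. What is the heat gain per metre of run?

Treating each annulus and film as a series resistance:
R_copper pipe wall = ln(49.7/45)/(2π×387×1) = 4.085×10^-5 K/W
R_cellular glass = ln(69.7/49.7)/(2π×0.0425×1) = 1.266 K/W
R_cork board = ln(129.7/69.7)/(2π×0.0429×1) = 2.304 K/W
R_outer film = 1/(h_o·2πr_oL) = 1/(25.1×2π×0.1297×1) = 0.04889 K/W
R_total = 3.619 K/W
Q = ΔT/R_total = 24/3.619

q′ ≈ 6.63 W/m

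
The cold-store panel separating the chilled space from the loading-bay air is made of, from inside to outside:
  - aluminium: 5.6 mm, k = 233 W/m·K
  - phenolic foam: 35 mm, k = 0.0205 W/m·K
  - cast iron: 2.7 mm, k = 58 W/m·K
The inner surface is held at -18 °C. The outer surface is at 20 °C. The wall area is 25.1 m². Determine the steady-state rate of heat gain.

Q ≈ 559 W

Thermal resistances in series:
R_aluminium = L/(kA) = 0.0056/(233×25.1) = 9.575×10^-7 K/W
R_phenolic foam = L/(kA) = 0.035/(0.0205×25.1) = 0.06802 K/W
R_cast iron = L/(kA) = 0.0027/(58×25.1) = 1.855×10^-6 K/W
R_total = 0.06802 K/W
Q = ΔT / R_total = 38 / 0.06802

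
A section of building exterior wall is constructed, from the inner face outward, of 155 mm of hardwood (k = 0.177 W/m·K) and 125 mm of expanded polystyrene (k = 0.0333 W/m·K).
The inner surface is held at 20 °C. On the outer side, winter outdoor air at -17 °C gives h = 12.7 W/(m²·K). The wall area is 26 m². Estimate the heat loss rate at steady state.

Series thermal resistances:
R_hardwood = L/(kA) = 0.155/(0.177×26) = 0.03368 K/W
R_expanded polystyrene = L/(kA) = 0.125/(0.0333×26) = 0.1444 K/W
R_outer film = 1/(h_o·A) = 1/(12.7×26) = 0.003028 K/W
R_total = 0.1811 K/W
Q = ΔT / R_total = 37 / 0.1811

Q ≈ 204 W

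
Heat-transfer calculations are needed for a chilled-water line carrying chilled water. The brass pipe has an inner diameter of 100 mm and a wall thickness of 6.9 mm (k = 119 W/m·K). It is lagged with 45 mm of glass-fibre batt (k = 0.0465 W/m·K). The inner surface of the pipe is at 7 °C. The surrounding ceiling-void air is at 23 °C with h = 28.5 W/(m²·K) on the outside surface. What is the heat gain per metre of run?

Cylindrical conduction, so R = ln(r₂/r₁)/(2πkL) per layer, in series:
R_brass pipe wall = ln(56.9/50)/(2π×119×1) = 1.729×10^-4 K/W
R_glass-fibre batt = ln(101.9/56.9)/(2π×0.0465×1) = 1.994 K/W
R_outer film = 1/(h_o·2πr_oL) = 1/(28.5×2π×0.1019×1) = 0.0548 K/W
R_total = 2.049 K/W
Q = ΔT/R_total = 16/2.049

q′ ≈ 7.81 W/m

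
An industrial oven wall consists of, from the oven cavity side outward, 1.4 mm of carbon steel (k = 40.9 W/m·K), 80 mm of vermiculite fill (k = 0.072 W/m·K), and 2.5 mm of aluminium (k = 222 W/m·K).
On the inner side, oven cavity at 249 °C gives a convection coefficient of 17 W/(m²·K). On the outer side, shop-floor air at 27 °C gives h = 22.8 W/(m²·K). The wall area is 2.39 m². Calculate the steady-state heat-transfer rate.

Q ≈ 437 W

Model the wall as resistances in series:
R_inner film = 1/(h_i·A) = 1/(17×2.39) = 0.02461 K/W
R_carbon steel = L/(kA) = 0.0014/(40.9×2.39) = 1.432×10^-5 K/W
R_vermiculite fill = L/(kA) = 0.08/(0.072×2.39) = 0.4649 K/W
R_aluminium = L/(kA) = 0.0025/(222×2.39) = 4.712×10^-6 K/W
R_outer film = 1/(h_o·A) = 1/(22.8×2.39) = 0.01835 K/W
R_total = 0.5079 K/W
Q = ΔT / R_total = 222 / 0.5079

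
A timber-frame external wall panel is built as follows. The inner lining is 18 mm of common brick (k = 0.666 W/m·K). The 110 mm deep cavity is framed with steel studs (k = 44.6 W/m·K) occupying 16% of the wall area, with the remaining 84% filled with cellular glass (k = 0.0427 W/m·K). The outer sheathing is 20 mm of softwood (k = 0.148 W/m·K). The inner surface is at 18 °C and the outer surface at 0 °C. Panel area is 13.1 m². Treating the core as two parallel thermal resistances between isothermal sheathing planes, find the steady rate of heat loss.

Sheathing layers in series; stud and cavity paths in parallel between them.
R_inner = 0.018/(0.666×13.1) = 0.002063 K/W
R_stud  = 0.11/(44.6×0.16×13.1) = 0.001177 K/W
R_cav   = 0.11/(0.0427×0.84×13.1) = 0.2341 K/W
1/R_core = 1/R_stud + 1/R_cav → R_core = 0.001171 K/W
R_outer = 0.02/(0.148×13.1) = 0.01032 K/W
R_total = 0.01355 K/W
Q = ΔT/R_total = 18/0.01355

Q ≈ 1330 W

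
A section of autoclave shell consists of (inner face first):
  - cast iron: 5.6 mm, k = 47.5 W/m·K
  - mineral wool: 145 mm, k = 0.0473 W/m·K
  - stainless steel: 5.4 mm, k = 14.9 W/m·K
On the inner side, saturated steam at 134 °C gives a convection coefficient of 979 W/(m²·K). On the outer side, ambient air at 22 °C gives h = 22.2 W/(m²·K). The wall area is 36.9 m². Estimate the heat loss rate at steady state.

Treating each layer as a thermal resistance in series:
R_inner film = 1/(h_i·A) = 1/(979×36.9) = 2.768×10^-5 K/W
R_cast iron = L/(kA) = 0.0056/(47.5×36.9) = 3.195×10^-6 K/W
R_mineral wool = L/(kA) = 0.145/(0.0473×36.9) = 0.08308 K/W
R_stainless steel = L/(kA) = 0.0054/(14.9×36.9) = 9.822×10^-6 K/W
R_outer film = 1/(h_o·A) = 1/(22.2×36.9) = 0.001221 K/W
R_total = 0.08434 K/W
Q = ΔT / R_total = 112 / 0.08434

Q ≈ 1330 W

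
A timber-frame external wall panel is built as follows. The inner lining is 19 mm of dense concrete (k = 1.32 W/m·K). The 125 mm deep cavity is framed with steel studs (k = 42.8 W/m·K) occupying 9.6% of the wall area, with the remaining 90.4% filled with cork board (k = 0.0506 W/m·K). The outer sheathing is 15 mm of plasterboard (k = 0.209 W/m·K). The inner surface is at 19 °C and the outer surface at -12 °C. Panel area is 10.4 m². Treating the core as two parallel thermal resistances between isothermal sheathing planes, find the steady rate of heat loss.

Q ≈ 2770 W

Sheathing layers in series; stud and cavity paths in parallel between them.
R_inner = 0.019/(1.32×10.4) = 0.001384 K/W
R_stud  = 0.125/(42.8×0.096×10.4) = 0.002925 K/W
R_cav   = 0.125/(0.0506×0.904×10.4) = 0.2628 K/W
1/R_core = 1/R_stud + 1/R_cav → R_core = 0.002893 K/W
R_outer = 0.015/(0.209×10.4) = 0.006901 K/W
R_total = 0.01118 K/W
Q = ΔT/R_total = 31/0.01118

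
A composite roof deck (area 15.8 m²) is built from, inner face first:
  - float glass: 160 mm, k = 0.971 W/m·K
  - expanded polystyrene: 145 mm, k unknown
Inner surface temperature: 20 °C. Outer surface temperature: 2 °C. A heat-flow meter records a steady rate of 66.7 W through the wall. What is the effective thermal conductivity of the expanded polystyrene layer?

k ≈ 0.0354 W/(m·K)

Treating each layer as a thermal resistance in series:
R_float glass = L/(kA) = 0.16/(0.971×15.8) = 0.01043 K/W
Sum of known resistances R_other = 0.01043 K/W
Total R = ΔT/Q = 18/66.7 = 0.2699 K/W
R_expanded polystyrene = R_total − R_other = 0.2594 K/W
k = L/(R·A) = 0.145/(0.2594×15.8)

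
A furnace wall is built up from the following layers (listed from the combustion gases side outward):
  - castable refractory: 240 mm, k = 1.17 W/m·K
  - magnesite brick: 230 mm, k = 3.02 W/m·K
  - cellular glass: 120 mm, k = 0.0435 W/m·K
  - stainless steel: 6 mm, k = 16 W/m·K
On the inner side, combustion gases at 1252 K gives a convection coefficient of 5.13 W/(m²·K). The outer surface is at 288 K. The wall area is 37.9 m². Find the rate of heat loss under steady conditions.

Thermal resistances in series:
R_inner film = 1/(h_i·A) = 1/(5.13×37.9) = 0.005143 K/W
R_castable refractory = L/(kA) = 0.24/(1.17×37.9) = 0.005412 K/W
R_magnesite brick = L/(kA) = 0.23/(3.02×37.9) = 0.002009 K/W
R_cellular glass = L/(kA) = 0.12/(0.0435×37.9) = 0.07279 K/W
R_stainless steel = L/(kA) = 0.006/(16×37.9) = 9.894×10^-6 K/W
R_total = 0.08536 K/W
Q = ΔT / R_total = 964 / 0.08536

Q ≈ 11300 W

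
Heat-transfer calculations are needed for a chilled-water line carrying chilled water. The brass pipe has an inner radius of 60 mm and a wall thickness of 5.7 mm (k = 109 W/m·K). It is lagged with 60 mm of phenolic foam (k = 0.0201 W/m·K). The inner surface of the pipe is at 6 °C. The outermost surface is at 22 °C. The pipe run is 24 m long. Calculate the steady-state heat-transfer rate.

Q ≈ 74.7 W

Radial resistances (cylindrical: R_cond = ln(r_o/r_i)/(2πkL), R_conv = 1/(h·2πrL)):
R_brass pipe wall = ln(65.7/60)/(2π×109×24) = 5.521×10^-6 K/W
R_phenolic foam = ln(125.7/65.7)/(2π×0.0201×24) = 0.2141 K/W
R_total = 0.2141 K/W
Q = ΔT/R_total = 16/0.2141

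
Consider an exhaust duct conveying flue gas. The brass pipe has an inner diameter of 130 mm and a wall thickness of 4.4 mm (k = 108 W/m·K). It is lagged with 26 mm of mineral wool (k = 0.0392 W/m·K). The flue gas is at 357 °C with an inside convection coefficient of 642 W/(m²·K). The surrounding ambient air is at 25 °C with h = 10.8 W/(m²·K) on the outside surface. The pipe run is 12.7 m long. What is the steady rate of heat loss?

Q ≈ 2910 W

Per-layer cylindrical resistances, series-summed:
R_inner film = 1/(h_i·2πr₁L) = 1/(642×2π×0.065×12.7) = 3.003×10^-4 K/W
R_brass pipe wall = ln(69.4/65)/(2π×108×12.7) = 7.6×10^-6 K/W
R_mineral wool = ln(95.4/69.4)/(2π×0.0392×12.7) = 0.1017 K/W
R_outer film = 1/(h_o·2πr_oL) = 1/(10.8×2π×0.0954×12.7) = 0.01216 K/W
R_total = 0.1142 K/W
Q = ΔT/R_total = 332/0.1142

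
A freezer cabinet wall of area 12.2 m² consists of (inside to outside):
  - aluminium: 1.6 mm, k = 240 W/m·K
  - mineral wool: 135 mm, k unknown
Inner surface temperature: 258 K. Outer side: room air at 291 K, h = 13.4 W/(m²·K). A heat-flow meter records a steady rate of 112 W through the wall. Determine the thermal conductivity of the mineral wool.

k ≈ 0.0384 W/(m·K)

Using the resistance-network approach (series):
R_aluminium = L/(kA) = 0.0016/(240×12.2) = 5.464×10^-7 K/W
R_outer film = 1/(h_o·A) = 1/(13.4×12.2) = 0.006117 K/W
Sum of known resistances R_other = 0.006118 K/W
Total R = ΔT/Q = 33/112 = 0.2946 K/W
R_mineral wool = R_total − R_other = 0.2885 K/W
k = L/(R·A) = 0.135/(0.2885×12.2)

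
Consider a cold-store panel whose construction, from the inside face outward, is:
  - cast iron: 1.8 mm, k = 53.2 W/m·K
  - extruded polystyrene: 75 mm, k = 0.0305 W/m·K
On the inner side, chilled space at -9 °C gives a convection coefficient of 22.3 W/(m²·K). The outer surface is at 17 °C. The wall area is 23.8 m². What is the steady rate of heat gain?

Q ≈ 247 W

Thermal resistances in series:
R_inner film = 1/(h_i·A) = 1/(22.3×23.8) = 0.001884 K/W
R_cast iron = L/(kA) = 0.0018/(53.2×23.8) = 1.422×10^-6 K/W
R_extruded polystyrene = L/(kA) = 0.075/(0.0305×23.8) = 0.1033 K/W
R_total = 0.1052 K/W
Q = ΔT / R_total = 26 / 0.1052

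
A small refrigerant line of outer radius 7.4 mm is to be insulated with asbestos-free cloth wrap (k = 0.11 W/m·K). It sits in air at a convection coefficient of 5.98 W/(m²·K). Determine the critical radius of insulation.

For a cylinder r_cr = k/h = 0.11/5.98
r_cr = 18.4 mm; since the bare radius (7.4 mm) is below r_cr, adding a thin layer of insulation will *increase* heat loss.

r_cr ≈ 18.4 mm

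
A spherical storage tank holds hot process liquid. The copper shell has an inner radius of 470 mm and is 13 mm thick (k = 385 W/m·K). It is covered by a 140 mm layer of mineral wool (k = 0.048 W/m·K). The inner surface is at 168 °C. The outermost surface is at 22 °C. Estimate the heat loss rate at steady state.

Q ≈ 189 W

Radial (spherical) resistances in series:
R_copper shell = (1/0.47 − 1/0.483)/(4π×385) = 1.184×10^-5 K/W
R_mineral wool = (1/0.483 − 1/0.623)/(4π×0.048) = 0.7713 K/W
R_total = 0.7713 K/W
Q = ΔT/R_total = 146/0.7713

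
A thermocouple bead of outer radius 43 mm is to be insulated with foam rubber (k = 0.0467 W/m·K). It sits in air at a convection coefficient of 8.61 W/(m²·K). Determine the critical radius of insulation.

For a sphere r_cr = 2k/h = 2×0.0467/8.61
r_cr = 10.8 mm; since the bare radius (43 mm) is above r_cr, any added insulation will reduce heat loss.

r_cr ≈ 10.8 mm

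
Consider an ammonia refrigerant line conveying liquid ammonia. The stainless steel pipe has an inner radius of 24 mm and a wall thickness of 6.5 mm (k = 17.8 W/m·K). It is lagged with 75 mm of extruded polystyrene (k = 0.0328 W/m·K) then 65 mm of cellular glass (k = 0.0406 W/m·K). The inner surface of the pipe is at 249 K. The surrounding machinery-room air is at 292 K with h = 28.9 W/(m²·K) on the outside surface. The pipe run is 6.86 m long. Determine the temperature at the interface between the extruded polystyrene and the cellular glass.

T ≈ 282 K

Per-layer cylindrical resistances, series-summed:
R_stainless steel pipe wall = ln(30.5/24)/(2π×17.8×6.86) = 3.124×10^-4 K/W
R_extruded polystyrene = ln(105.5/30.5)/(2π×0.0328×6.86) = 0.8778 K/W
R_cellular glass = ln(170.5/105.5)/(2π×0.0406×6.86) = 0.2743 K/W
R_outer film = 1/(h_o·2πr_oL) = 1/(28.9×2π×0.1705×6.86) = 0.004708 K/W
R_total = 1.157 K/W
Q = ΔT/R_total = 43/1.157
Q = 37.2 W
T_interface = T_inner + Q·ΣR(inner→interface) = 249 + 37.2×0.8781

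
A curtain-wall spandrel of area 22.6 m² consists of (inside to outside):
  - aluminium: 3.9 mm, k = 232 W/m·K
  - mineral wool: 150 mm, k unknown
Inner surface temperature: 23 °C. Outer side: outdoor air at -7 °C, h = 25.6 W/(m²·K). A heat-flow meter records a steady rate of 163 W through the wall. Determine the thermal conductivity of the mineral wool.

k ≈ 0.0364 W/(m·K)

Treating each layer as a thermal resistance in series:
R_aluminium = L/(kA) = 0.0039/(232×22.6) = 7.438×10^-7 K/W
R_outer film = 1/(h_o·A) = 1/(25.6×22.6) = 0.001728 K/W
Sum of known resistances R_other = 0.001729 K/W
Total R = ΔT/Q = 30/163 = 0.184 K/W
R_mineral wool = R_total − R_other = 0.1823 K/W
k = L/(R·A) = 0.15/(0.1823×22.6)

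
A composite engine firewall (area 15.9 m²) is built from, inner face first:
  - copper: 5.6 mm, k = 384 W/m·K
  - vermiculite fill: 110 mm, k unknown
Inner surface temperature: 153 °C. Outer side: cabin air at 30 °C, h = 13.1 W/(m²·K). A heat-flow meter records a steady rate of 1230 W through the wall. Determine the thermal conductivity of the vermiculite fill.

Thermal resistances in series:
R_copper = L/(kA) = 0.0056/(384×15.9) = 9.172×10^-7 K/W
R_outer film = 1/(h_o·A) = 1/(13.1×15.9) = 0.004801 K/W
Sum of known resistances R_other = 0.004802 K/W
Total R = ΔT/Q = 123/1230 = 0.1 K/W
R_vermiculite fill = R_total − R_other = 0.0952 K/W
k = L/(R·A) = 0.11/(0.0952×15.9)

k ≈ 0.0727 W/(m·K)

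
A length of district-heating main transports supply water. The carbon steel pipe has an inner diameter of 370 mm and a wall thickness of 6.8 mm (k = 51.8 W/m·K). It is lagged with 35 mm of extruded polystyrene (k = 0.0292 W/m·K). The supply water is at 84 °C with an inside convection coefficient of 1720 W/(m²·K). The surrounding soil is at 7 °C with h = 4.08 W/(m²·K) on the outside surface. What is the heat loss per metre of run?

Radial resistances (cylindrical: R_cond = ln(r_o/r_i)/(2πkL), R_conv = 1/(h·2πrL)):
R_inner film = 1/(h_i·2πr₁L) = 1/(1720×2π×0.185×1) = 5.002×10^-4 K/W
R_carbon steel pipe wall = ln(191.8/185)/(2π×51.8×1) = 1.109×10^-4 K/W
R_extruded polystyrene = ln(226.8/191.8)/(2π×0.0292×1) = 0.9136 K/W
R_outer film = 1/(h_o·2πr_oL) = 1/(4.08×2π×0.2268×1) = 0.172 K/W
R_total = 1.086 K/W
Q = ΔT/R_total = 77/1.086

q′ ≈ 70.9 W/m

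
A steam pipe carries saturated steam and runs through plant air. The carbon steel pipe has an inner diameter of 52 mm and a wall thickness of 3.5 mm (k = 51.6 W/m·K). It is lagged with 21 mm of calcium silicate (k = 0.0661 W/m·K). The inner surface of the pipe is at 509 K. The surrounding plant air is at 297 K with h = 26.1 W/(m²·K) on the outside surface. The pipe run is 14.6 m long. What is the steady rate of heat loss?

Per-layer cylindrical resistances, series-summed:
R_carbon steel pipe wall = ln(29.5/26)/(2π×51.6×14.6) = 2.668×10^-5 K/W
R_calcium silicate = ln(50.5/29.5)/(2π×0.0661×14.6) = 0.08866 K/W
R_outer film = 1/(h_o·2πr_oL) = 1/(26.1×2π×0.0505×14.6) = 0.008271 K/W
R_total = 0.09695 K/W
Q = ΔT/R_total = 212/0.09695

Q ≈ 2190 W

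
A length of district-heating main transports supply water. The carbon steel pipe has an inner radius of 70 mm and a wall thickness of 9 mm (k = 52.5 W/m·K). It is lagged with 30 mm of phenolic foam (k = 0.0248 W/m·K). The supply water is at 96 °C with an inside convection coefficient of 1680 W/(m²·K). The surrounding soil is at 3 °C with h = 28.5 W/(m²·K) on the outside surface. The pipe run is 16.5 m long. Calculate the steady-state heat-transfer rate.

Q ≈ 724 W

Cylindrical conduction, so R = ln(r₂/r₁)/(2πkL) per layer, in series:
R_inner film = 1/(h_i·2πr₁L) = 1/(1680×2π×0.07×16.5) = 8.202×10^-5 K/W
R_carbon steel pipe wall = ln(79/70)/(2π×52.5×16.5) = 2.222×10^-5 K/W
R_phenolic foam = ln(109/79)/(2π×0.0248×16.5) = 0.1252 K/W
R_outer film = 1/(h_o·2πr_oL) = 1/(28.5×2π×0.109×16.5) = 0.003105 K/W
R_total = 0.1284 K/W
Q = ΔT/R_total = 93/0.1284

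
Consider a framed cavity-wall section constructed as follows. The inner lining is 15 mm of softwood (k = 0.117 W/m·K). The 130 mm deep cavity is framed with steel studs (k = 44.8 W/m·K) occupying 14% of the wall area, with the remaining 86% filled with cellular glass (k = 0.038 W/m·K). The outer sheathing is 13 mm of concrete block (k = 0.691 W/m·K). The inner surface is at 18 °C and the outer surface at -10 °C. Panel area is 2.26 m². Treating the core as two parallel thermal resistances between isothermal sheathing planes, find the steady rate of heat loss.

Sheathing layers in series; stud and cavity paths in parallel between them.
R_inner = 0.015/(0.117×2.26) = 0.05673 K/W
R_stud  = 0.13/(44.8×0.14×2.26) = 0.009171 K/W
R_cav   = 0.13/(0.038×0.86×2.26) = 1.76 K/W
1/R_core = 1/R_stud + 1/R_cav → R_core = 0.009124 K/W
R_outer = 0.013/(0.691×2.26) = 0.008324 K/W
R_total = 0.07418 K/W
Q = ΔT/R_total = 28/0.07418

Q ≈ 377 W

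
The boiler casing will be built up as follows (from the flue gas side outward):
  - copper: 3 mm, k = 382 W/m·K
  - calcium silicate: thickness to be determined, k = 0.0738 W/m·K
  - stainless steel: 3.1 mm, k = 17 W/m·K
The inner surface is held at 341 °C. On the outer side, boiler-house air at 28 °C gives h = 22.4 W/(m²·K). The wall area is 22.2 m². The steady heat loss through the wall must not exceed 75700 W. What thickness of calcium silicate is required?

Model the wall as resistances in series:
R_copper = L/(kA) = 0.003/(382×22.2) = 3.538×10^-7 K/W
R_stainless steel = L/(kA) = 0.0031/(17×22.2) = 8.214×10^-6 K/W
R_outer film = 1/(h_o·A) = 1/(22.4×22.2) = 0.002011 K/W
Sum of the known resistances R_other = 0.00202 K/W
Required total resistance R_tot = ΔT/Q_allow = 313/75700 = 0.004135 K/W
R_calcium silicate = R_tot − R_other = 0.002115 K/W
L = R·k·A = 0.002115×0.0738×22.2

L ≈ 3.47 mm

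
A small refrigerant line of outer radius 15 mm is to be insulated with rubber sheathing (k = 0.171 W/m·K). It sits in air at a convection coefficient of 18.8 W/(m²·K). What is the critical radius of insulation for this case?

For a cylinder r_cr = k/h = 0.171/18.8
r_cr = 9.1 mm; since the bare radius (15 mm) is above r_cr, any added insulation will reduce heat loss.

r_cr ≈ 9.1 mm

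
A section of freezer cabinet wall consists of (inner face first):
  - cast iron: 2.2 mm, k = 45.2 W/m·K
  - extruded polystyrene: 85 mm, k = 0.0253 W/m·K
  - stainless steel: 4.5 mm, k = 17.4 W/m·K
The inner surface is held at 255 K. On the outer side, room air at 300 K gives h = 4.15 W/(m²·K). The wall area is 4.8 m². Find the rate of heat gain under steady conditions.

Model the wall as resistances in series:
R_cast iron = L/(kA) = 0.0022/(45.2×4.8) = 1.014×10^-5 K/W
R_extruded polystyrene = L/(kA) = 0.085/(0.0253×4.8) = 0.6999 K/W
R_stainless steel = L/(kA) = 0.0045/(17.4×4.8) = 5.388×10^-5 K/W
R_outer film = 1/(h_o·A) = 1/(4.15×4.8) = 0.0502 K/W
R_total = 0.7502 K/W
Q = ΔT / R_total = 45 / 0.7502

Q ≈ 60 W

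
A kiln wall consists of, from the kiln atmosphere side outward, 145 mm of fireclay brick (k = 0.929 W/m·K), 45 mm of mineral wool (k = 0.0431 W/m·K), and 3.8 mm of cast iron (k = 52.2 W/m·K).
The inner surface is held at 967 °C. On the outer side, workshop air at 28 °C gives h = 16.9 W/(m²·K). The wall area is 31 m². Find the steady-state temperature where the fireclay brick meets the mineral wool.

Treating each layer as a thermal resistance in series:
R_fireclay brick = L/(kA) = 0.145/(0.929×31) = 0.005035 K/W
R_mineral wool = L/(kA) = 0.045/(0.0431×31) = 0.03368 K/W
R_cast iron = L/(kA) = 0.0038/(52.2×31) = 2.348×10^-6 K/W
R_outer film = 1/(h_o·A) = 1/(16.9×31) = 0.001909 K/W
R_total = 0.04063 K/W;  Q = ΔT/R_total = 939/0.04063 = 23110 W
T_interface = T_inner − Q·ΣR(inner→interface) = 967 − 23100×0.005035

T ≈ 851 °C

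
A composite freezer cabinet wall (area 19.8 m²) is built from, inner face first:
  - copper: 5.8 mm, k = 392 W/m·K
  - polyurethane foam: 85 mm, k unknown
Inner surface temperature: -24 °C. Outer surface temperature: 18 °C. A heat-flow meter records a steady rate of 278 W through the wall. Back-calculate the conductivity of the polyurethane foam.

k ≈ 0.0284 W/(m·K)

Model the wall as resistances in series:
R_copper = L/(kA) = 0.0058/(392×19.8) = 7.473×10^-7 K/W
Sum of known resistances R_other = 7.473×10^-7 K/W
Total R = ΔT/Q = 42/278 = 0.1511 K/W
R_polyurethane foam = R_total − R_other = 0.1511 K/W
k = L/(R·A) = 0.085/(0.1511×19.8)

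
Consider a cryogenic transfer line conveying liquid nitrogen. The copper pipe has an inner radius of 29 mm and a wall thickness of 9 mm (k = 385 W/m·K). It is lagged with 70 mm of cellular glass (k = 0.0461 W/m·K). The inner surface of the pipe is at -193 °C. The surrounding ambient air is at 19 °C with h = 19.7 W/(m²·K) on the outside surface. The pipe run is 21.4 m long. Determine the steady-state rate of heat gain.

Per-layer cylindrical resistances, series-summed:
R_copper pipe wall = ln(38/29)/(2π×385×21.4) = 5.221×10^-6 K/W
R_cellular glass = ln(108/38)/(2π×0.0461×21.4) = 0.1685 K/W
R_outer film = 1/(h_o·2πr_oL) = 1/(19.7×2π×0.108×21.4) = 0.003496 K/W
R_total = 0.172 K/W
Q = ΔT/R_total = 212/0.172

Q ≈ 1230 W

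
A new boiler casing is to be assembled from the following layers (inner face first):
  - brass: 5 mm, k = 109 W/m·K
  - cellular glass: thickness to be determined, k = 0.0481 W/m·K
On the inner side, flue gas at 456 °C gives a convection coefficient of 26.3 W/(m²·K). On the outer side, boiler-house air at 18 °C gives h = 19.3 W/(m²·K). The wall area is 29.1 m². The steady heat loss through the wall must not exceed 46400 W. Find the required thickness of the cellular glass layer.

Treating each layer as a thermal resistance in series:
R_inner film = 1/(h_i·A) = 1/(26.3×29.1) = 0.001307 K/W
R_brass = L/(kA) = 0.005/(109×29.1) = 1.576×10^-6 K/W
R_outer film = 1/(h_o·A) = 1/(19.3×29.1) = 0.001781 K/W
Sum of the known resistances R_other = 0.003089 K/W
Required total resistance R_tot = ΔT/Q_allow = 438/46400 = 0.00944 K/W
R_cellular glass = R_tot − R_other = 0.006351 K/W
L = R·k·A = 0.006351×0.0481×29.1

L ≈ 8.89 mm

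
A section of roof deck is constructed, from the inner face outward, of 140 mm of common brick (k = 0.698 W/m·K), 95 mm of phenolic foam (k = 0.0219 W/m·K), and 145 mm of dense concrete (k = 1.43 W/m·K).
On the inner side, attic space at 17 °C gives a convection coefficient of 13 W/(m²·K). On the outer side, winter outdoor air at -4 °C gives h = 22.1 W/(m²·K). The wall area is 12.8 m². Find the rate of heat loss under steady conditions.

Q ≈ 56.4 W

Thermal resistances in series:
R_inner film = 1/(h_i·A) = 1/(13×12.8) = 0.00601 K/W
R_common brick = L/(kA) = 0.14/(0.698×12.8) = 0.01567 K/W
R_phenolic foam = L/(kA) = 0.095/(0.0219×12.8) = 0.3389 K/W
R_dense concrete = L/(kA) = 0.145/(1.43×12.8) = 0.007922 K/W
R_outer film = 1/(h_o·A) = 1/(22.1×12.8) = 0.003535 K/W
R_total = 0.372 K/W
Q = ΔT / R_total = 21 / 0.372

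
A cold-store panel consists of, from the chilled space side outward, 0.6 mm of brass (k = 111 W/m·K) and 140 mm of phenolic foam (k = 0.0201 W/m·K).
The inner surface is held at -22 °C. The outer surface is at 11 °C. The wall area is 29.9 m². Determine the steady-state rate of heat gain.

Using the resistance-network approach (series):
R_brass = L/(kA) = 0.0006/(111×29.9) = 1.808×10^-7 K/W
R_phenolic foam = L/(kA) = 0.14/(0.0201×29.9) = 0.2329 K/W
R_total = 0.2329 K/W
Q = ΔT / R_total = 33 / 0.2329

Q ≈ 142 W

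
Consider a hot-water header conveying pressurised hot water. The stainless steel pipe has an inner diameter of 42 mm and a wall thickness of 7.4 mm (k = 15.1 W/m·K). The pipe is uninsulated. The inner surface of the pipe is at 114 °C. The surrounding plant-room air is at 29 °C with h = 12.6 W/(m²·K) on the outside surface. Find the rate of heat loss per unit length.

q′ ≈ 190 W/m

Per-layer cylindrical resistances, series-summed:
R_stainless steel pipe wall = ln(28.4/21)/(2π×15.1×1) = 0.003182 K/W
R_outer film = 1/(h_o·2πr_oL) = 1/(12.6×2π×0.0284×1) = 0.4448 K/W
R_total = 0.4479 K/W
Q = ΔT/R_total = 85/0.4479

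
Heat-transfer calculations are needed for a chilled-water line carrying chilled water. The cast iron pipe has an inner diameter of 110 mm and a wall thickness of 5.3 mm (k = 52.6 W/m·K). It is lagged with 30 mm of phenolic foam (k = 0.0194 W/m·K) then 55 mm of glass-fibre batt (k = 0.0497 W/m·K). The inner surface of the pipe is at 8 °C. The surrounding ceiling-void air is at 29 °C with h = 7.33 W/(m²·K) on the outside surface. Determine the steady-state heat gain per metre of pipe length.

q′ ≈ 4.21 W/m

Cylindrical conduction, so R = ln(r₂/r₁)/(2πkL) per layer, in series:
R_cast iron pipe wall = ln(60.3/55)/(2π×52.6×1) = 2.784×10^-4 K/W
R_phenolic foam = ln(90.3/60.3)/(2π×0.0194×1) = 3.313 K/W
R_glass-fibre batt = ln(145.3/90.3)/(2π×0.0497×1) = 1.523 K/W
R_outer film = 1/(h_o·2πr_oL) = 1/(7.33×2π×0.1453×1) = 0.1494 K/W
R_total = 4.986 K/W
Q = ΔT/R_total = 21/4.986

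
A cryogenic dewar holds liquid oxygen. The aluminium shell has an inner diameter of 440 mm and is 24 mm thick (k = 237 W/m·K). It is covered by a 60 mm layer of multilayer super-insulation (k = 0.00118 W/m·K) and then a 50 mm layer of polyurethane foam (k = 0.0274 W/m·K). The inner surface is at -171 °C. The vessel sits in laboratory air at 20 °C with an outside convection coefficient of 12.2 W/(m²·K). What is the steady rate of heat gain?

Q ≈ 3.41 W

Spherical conduction: R = (1/r_in − 1/r_out)/(4πk) per layer; series-sum.
R_aluminium shell = (1/0.22 − 1/0.244)/(4π×237) = 1.501×10^-4 K/W
R_multilayer super-insulation = (1/0.244 − 1/0.304)/(4π×0.00118) = 54.55 K/W
R_polyurethane foam = (1/0.304 − 1/0.354)/(4π×0.0274) = 1.349 K/W
R_outer film = 1/(h·4πr_o²) = 1/(12.2×4π×0.354²) = 0.05205 K/W
R_total = 55.95 K/W
Q = ΔT/R_total = 191/55.95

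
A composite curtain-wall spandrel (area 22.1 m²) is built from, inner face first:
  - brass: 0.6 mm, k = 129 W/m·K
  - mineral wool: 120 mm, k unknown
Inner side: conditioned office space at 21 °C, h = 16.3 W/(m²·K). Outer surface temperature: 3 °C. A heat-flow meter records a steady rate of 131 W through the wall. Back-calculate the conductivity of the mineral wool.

k ≈ 0.0403 W/(m·K)

Series thermal resistances:
R_inner film = 1/(h_i·A) = 1/(16.3×22.1) = 0.002776 K/W
R_brass = L/(kA) = 0.0006/(129×22.1) = 2.105×10^-7 K/W
Sum of known resistances R_other = 0.002776 K/W
Total R = ΔT/Q = 18/131 = 0.1374 K/W
R_mineral wool = R_total − R_other = 0.1346 K/W
k = L/(R·A) = 0.12/(0.1346×22.1)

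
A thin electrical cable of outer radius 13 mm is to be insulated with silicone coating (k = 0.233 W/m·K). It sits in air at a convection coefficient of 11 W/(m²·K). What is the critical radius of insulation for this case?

For a cylinder r_cr = k/h = 0.233/11
r_cr = 21.2 mm; since the bare radius (13 mm) is below r_cr, adding a thin layer of insulation will *increase* heat loss.

r_cr ≈ 21.2 mm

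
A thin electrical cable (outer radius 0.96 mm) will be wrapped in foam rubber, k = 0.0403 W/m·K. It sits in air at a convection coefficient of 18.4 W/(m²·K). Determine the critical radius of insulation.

r_cr ≈ 2.19 mm

For a cylinder r_cr = k/h = 0.0403/18.4
r_cr = 2.19 mm; since the bare radius (0.96 mm) is below r_cr, adding a thin layer of insulation will *increase* heat loss.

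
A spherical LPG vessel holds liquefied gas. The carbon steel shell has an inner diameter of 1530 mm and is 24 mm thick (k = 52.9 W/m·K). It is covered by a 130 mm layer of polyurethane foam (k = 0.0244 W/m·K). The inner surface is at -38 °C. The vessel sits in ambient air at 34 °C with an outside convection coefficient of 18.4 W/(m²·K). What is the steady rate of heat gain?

Q ≈ 122 W

For a spherical shell R = (1/r₁ − 1/r₂)/(4πk); film R = 1/(h·4πr²). In series:
R_carbon steel shell = (1/0.765 − 1/0.789)/(4π×52.9) = 5.981×10^-5 K/W
R_polyurethane foam = (1/0.789 − 1/0.919)/(4π×0.0244) = 0.5847 K/W
R_outer film = 1/(h·4πr_o²) = 1/(18.4×4π×0.919²) = 0.005121 K/W
R_total = 0.5899 K/W
Q = ΔT/R_total = 72/0.5899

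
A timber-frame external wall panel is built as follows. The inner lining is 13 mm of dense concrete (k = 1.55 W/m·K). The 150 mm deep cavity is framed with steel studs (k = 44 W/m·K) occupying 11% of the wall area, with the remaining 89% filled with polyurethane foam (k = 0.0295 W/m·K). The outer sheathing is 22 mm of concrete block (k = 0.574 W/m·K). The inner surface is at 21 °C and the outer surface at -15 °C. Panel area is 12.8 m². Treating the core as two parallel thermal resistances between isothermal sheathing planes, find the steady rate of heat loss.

Q ≈ 5940 W

Sheathing layers in series; stud and cavity paths in parallel between them.
R_inner = 0.013/(1.55×12.8) = 6.552×10^-4 K/W
R_stud  = 0.15/(44×0.11×12.8) = 0.002421 K/W
R_cav   = 0.15/(0.0295×0.89×12.8) = 0.4463 K/W
1/R_core = 1/R_stud + 1/R_cav → R_core = 0.002408 K/W
R_outer = 0.022/(0.574×12.8) = 0.002994 K/W
R_total = 0.006058 K/W
Q = ΔT/R_total = 36/0.006058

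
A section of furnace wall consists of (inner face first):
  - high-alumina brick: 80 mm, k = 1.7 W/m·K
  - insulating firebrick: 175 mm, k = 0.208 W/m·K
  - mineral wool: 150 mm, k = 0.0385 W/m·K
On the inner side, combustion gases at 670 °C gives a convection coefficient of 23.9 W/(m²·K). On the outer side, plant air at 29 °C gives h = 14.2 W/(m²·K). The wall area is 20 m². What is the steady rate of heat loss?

Q ≈ 2620 W

Series thermal resistances:
R_inner film = 1/(h_i·A) = 1/(23.9×20) = 0.002092 K/W
R_high-alumina brick = L/(kA) = 0.08/(1.7×20) = 0.002353 K/W
R_insulating firebrick = L/(kA) = 0.175/(0.208×20) = 0.04207 K/W
R_mineral wool = L/(kA) = 0.15/(0.0385×20) = 0.1948 K/W
R_outer film = 1/(h_o·A) = 1/(14.2×20) = 0.003521 K/W
R_total = 0.2448 K/W
Q = ΔT / R_total = 641 / 0.2448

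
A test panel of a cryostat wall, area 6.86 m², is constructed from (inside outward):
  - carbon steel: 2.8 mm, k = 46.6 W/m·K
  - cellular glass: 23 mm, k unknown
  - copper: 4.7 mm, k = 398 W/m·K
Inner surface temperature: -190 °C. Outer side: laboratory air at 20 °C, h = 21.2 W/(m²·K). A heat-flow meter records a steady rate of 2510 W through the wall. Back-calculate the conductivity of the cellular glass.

Thermal resistances in series:
R_carbon steel = L/(kA) = 0.0028/(46.6×6.86) = 8.759×10^-6 K/W
R_copper = L/(kA) = 0.0047/(398×6.86) = 1.721×10^-6 K/W
R_outer film = 1/(h_o·A) = 1/(21.2×6.86) = 0.006876 K/W
Sum of known resistances R_other = 0.006887 K/W
Total R = ΔT/Q = 210/2510 = 0.08367 K/W
R_cellular glass = R_total − R_other = 0.07678 K/W
k = L/(R·A) = 0.023/(0.07678×6.86)

k ≈ 0.0437 W/(m·K)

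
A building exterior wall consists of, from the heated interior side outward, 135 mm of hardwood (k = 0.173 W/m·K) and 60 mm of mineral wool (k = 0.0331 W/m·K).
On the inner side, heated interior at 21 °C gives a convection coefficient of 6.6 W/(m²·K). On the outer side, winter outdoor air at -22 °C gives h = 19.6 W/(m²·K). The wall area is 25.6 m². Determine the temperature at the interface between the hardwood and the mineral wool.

T ≈ 6.67 °C

Model the wall as resistances in series:
R_inner film = 1/(h_i·A) = 1/(6.6×25.6) = 0.005919 K/W
R_hardwood = L/(kA) = 0.135/(0.173×25.6) = 0.03048 K/W
R_mineral wool = L/(kA) = 0.06/(0.0331×25.6) = 0.07081 K/W
R_outer film = 1/(h_o·A) = 1/(19.6×25.6) = 0.001993 K/W
R_total = 0.1092 K/W;  Q = ΔT/R_total = 43/0.1092 = 393.8 W
T_interface = T_inner − Q·ΣR(inner→interface) = 21 − 394×0.0364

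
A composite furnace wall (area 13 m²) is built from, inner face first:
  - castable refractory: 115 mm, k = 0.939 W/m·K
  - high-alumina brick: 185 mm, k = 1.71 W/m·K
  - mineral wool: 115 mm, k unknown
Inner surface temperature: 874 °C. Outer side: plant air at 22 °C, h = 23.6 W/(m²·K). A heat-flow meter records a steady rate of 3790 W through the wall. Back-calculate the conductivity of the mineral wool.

Model the wall as resistances in series:
R_castable refractory = L/(kA) = 0.115/(0.939×13) = 0.009421 K/W
R_high-alumina brick = L/(kA) = 0.185/(1.71×13) = 0.008322 K/W
R_outer film = 1/(h_o·A) = 1/(23.6×13) = 0.003259 K/W
Sum of known resistances R_other = 0.021 K/W
Total R = ΔT/Q = 852/3790 = 0.2248 K/W
R_mineral wool = R_total − R_other = 0.2038 K/W
k = L/(R·A) = 0.115/(0.2038×13)

k ≈ 0.0434 W/(m·K)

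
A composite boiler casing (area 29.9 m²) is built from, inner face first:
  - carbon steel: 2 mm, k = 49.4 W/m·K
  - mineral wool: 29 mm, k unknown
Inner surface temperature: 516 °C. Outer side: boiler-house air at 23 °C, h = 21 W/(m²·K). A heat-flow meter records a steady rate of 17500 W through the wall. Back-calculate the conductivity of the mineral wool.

Treating each layer as a thermal resistance in series:
R_carbon steel = L/(kA) = 0.002/(49.4×29.9) = 1.354×10^-6 K/W
R_outer film = 1/(h_o·A) = 1/(21×29.9) = 0.001593 K/W
Sum of known resistances R_other = 0.001594 K/W
Total R = ΔT/Q = 493/17500 = 0.02817 K/W
R_mineral wool = R_total − R_other = 0.02658 K/W
k = L/(R·A) = 0.029/(0.02658×29.9)

k ≈ 0.0365 W/(m·K)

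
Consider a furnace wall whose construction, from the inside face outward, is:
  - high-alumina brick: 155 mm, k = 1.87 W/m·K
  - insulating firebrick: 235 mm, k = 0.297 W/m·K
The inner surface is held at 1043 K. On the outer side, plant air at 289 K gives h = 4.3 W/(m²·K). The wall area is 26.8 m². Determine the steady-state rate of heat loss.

Q ≈ 18300 W

Model the wall as resistances in series:
R_high-alumina brick = L/(kA) = 0.155/(1.87×26.8) = 0.003093 K/W
R_insulating firebrick = L/(kA) = 0.235/(0.297×26.8) = 0.02952 K/W
R_outer film = 1/(h_o·A) = 1/(4.3×26.8) = 0.008678 K/W
R_total = 0.04129 K/W
Q = ΔT / R_total = 754 / 0.04129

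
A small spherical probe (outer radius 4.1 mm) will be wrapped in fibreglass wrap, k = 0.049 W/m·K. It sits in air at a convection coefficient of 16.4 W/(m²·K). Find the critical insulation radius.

For a sphere r_cr = 2k/h = 2×0.049/16.4
r_cr = 5.98 mm; since the bare radius (4.1 mm) is below r_cr, adding a thin layer of insulation will *increase* heat loss.

r_cr ≈ 5.98 mm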